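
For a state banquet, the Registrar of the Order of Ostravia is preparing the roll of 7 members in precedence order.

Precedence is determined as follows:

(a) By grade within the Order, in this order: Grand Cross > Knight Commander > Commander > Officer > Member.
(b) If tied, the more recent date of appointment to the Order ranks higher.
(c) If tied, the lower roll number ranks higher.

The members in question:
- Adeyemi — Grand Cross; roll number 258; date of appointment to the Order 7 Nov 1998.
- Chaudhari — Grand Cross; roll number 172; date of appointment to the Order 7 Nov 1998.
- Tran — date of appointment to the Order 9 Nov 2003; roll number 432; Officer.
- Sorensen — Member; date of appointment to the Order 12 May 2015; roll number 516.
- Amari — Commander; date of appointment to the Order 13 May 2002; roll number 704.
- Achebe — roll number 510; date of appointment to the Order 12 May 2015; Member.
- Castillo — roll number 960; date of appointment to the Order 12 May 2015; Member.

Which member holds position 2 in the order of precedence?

By grade within the Order: Chaudhari and Adeyemi (Grand Cross); then Amari (Commander); then Tran (Officer); then Achebe, Sorensen and Castillo (Member).
Chaudhari and Adeyemi both have date of appointment to the Order 7 Nov 1998, so the next rule applies.
Among Chaudhari and Adeyemi, by roll number (lower first): Chaudhari (172) before Adeyemi (258).
Achebe, Sorensen and Castillo all have date of appointment to the Order 12 May 2015, so the next rule applies.
Among Achebe, Sorensen and Castillo, by roll number (lower first): Achebe (510) before Sorensen (516) before Castillo (960).
Order: Chaudhari, Adeyemi, Amari, Tran, Achebe, Sorensen, Castillo.

Adeyemi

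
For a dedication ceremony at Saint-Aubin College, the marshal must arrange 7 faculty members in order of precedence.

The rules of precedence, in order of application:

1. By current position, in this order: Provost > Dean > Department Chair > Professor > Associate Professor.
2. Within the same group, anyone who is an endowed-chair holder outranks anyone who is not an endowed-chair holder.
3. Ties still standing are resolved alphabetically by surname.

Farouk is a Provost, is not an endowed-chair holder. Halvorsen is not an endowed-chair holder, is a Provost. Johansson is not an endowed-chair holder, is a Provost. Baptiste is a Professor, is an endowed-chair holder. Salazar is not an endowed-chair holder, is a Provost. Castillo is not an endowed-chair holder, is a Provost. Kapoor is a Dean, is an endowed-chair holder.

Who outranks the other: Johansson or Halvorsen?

By current position: Castillo, Farouk, Halvorsen, Johansson and Salazar (Provost); then Kapoor (Dean); then Baptiste (Professor).
Castillo, Farouk, Halvorsen, Johansson and Salazar are each not an endowed-chair holder, so the next rule applies.
Among Castillo, Farouk, Halvorsen, Johansson and Salazar, alphabetically by surname: Castillo before Farouk before Halvorsen before Johansson before Salazar.
So Halvorsen takes precedence.

Halvorsen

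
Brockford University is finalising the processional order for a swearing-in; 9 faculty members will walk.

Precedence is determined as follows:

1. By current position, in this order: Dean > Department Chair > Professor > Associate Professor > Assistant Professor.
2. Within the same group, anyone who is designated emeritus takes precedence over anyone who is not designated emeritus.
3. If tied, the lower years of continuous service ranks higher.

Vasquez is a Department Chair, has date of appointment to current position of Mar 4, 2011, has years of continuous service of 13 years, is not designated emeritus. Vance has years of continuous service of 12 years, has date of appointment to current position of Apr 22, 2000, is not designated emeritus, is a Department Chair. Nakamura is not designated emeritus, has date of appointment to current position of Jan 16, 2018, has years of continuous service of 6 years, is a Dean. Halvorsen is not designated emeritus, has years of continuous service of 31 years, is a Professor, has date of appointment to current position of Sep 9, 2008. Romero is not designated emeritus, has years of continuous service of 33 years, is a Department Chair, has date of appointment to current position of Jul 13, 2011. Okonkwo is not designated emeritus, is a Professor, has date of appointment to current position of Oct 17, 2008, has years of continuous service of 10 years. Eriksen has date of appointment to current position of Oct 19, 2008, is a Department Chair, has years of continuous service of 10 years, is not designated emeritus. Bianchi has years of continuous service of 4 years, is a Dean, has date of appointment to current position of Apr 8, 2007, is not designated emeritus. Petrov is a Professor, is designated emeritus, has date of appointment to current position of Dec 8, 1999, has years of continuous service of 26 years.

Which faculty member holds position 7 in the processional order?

Petrov

By current position: Bianchi and Nakamura (Dean); then Eriksen, Vance, Vasquez and Romero (Department Chair); then Petrov, Okonkwo and Halvorsen (Professor).
Bianchi and Nakamura are each not designated emeritus, so the next rule applies.
Among Bianchi and Nakamura, by years of continuous service (lower first): Bianchi (4 years) before Nakamura (6 years).
Eriksen, Vance, Vasquez and Romero are each not designated emeritus, so the next rule applies.
Among Eriksen, Vance, Vasquez and Romero, by years of continuous service (lower first): Eriksen (10 years) before Vance (12 years) before Vasquez (13 years) before Romero (33 years).
Among Petrov, Okonkwo and Halvorsen, designated emeritus before not designated emeritus: Petrov (designated emeritus) before Okonkwo and Halvorsen (not designated emeritus).
Among Okonkwo and Halvorsen, by years of continuous service (lower first): Okonkwo (10 years) before Halvorsen (31 years).
Order: Bianchi, Nakamura, Eriksen, Vance, Vasquez, Romero, Petrov, Okonkwo, Halvorsen.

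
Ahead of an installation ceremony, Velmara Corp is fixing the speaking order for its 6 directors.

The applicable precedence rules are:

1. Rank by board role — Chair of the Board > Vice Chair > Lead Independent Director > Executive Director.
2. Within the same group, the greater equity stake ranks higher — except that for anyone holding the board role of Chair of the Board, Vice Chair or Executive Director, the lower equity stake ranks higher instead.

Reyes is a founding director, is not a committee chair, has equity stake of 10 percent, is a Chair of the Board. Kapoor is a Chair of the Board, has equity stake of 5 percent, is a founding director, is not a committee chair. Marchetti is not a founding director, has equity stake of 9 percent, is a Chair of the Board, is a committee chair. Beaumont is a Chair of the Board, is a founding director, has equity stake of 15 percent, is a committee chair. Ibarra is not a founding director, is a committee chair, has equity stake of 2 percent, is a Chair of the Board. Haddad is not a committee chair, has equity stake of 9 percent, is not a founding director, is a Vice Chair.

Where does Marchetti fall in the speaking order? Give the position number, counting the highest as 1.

By board role: Ibarra, Kapoor, Marchetti, Reyes and Beaumont (Chair of the Board); then Haddad (Vice Chair).
Among Ibarra, Kapoor, Marchetti, Reyes and Beaumont, by equity stake (lower first) (reversed rule for this group): Ibarra (2 percent) before Kapoor (5 percent) before Marchetti (9 percent) before Reyes (10 percent) before Beaumont (15 percent).
Order: Ibarra, Kapoor, Marchetti, Reyes, Beaumont, Haddad. So position 3.

3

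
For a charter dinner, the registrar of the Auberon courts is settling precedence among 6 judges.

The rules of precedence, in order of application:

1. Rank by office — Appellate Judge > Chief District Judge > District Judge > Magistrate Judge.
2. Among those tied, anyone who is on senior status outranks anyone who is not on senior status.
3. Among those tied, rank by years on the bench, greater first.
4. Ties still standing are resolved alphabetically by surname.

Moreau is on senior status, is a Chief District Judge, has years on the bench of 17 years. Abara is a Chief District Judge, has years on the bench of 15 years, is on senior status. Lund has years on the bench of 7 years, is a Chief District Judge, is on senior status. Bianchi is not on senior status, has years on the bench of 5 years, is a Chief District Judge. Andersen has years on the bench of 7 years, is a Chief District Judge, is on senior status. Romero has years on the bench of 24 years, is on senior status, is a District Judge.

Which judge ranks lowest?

By office: Moreau, Abara, Andersen, Lund and Bianchi (Chief District Judge); then Romero (District Judge).
Among Moreau, Abara, Andersen, Lund and Bianchi, on senior status before not on senior status: Moreau, Abara, Andersen and Lund (on senior status) before Bianchi (not on senior status).
Among Moreau, Abara, Andersen and Lund, by years on the bench (higher first): Moreau (17 years) before Abara (15 years) before Andersen and Lund (7 years).
Among Andersen and Lund, alphabetically by surname: Andersen before Lund.
Order: Moreau, Abara, Andersen, Lund, Bianchi, Romero.

Romero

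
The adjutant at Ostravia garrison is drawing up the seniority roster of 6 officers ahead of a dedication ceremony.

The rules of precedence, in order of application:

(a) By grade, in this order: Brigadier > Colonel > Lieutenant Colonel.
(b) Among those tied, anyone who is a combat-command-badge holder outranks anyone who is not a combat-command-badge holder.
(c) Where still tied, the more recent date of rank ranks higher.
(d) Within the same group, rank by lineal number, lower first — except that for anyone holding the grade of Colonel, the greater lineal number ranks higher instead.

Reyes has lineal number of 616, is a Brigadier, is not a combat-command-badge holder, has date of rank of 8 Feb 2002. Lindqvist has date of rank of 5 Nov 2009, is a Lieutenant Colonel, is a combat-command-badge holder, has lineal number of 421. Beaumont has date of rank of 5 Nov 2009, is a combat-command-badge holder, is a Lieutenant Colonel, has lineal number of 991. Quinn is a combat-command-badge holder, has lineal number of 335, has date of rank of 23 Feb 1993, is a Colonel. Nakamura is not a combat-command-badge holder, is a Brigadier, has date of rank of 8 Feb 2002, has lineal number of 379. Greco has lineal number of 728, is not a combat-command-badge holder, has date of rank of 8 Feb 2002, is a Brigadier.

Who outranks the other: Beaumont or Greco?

By grade: Nakamura, Reyes and Greco (Brigadier); then Quinn (Colonel); then Lindqvist and Beaumont (Lieutenant Colonel).
Nakamura, Reyes and Greco are each not a combat-command-badge holder, so the next rule applies.
Nakamura, Reyes and Greco all have date of rank 8 Feb 2002, so the next rule applies.
Among Nakamura, Reyes and Greco, by lineal number (lower first): Nakamura (379) before Reyes (616) before Greco (728).
Lindqvist and Beaumont are each a combat-command-badge holder, so the next rule applies.
Lindqvist and Beaumont both have date of rank 5 Nov 2009, so the next rule applies.
Among Lindqvist and Beaumont, by lineal number (lower first): Lindqvist (421) before Beaumont (991).
So Greco takes precedence.

Greco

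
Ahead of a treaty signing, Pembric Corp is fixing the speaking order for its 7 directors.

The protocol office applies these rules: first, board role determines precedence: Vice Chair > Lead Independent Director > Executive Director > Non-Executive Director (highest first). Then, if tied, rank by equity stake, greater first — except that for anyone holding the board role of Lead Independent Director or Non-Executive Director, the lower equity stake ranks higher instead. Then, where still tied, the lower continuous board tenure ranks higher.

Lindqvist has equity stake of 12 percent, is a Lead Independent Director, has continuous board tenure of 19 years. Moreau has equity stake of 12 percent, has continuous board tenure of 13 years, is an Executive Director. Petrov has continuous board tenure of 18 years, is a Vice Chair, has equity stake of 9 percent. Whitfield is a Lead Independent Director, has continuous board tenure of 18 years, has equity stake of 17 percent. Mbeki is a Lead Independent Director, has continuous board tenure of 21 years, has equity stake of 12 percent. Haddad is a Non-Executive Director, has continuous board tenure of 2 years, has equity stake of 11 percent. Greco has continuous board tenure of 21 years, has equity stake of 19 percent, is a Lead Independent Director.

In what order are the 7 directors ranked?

By board role: Petrov (Vice Chair); then Lindqvist, Mbeki, Whitfield and Greco (Lead Independent Director); then Moreau (Executive Director); then Haddad (Non-Executive Director).
Among Lindqvist, Mbeki, Whitfield and Greco, by equity stake (lower first) (reversed rule for this group): Lindqvist and Mbeki (12 percent) before Whitfield (17 percent) before Greco (19 percent).
Among Lindqvist and Mbeki, by continuous board tenure (lower first): Lindqvist (19 years) before Mbeki (21 years).
Full order: Petrov, Lindqvist, Mbeki, Whitfield, Greco, Moreau, Haddad.

Petrov, Lindqvist, Mbeki, Whitfield, Greco, Moreau, Haddad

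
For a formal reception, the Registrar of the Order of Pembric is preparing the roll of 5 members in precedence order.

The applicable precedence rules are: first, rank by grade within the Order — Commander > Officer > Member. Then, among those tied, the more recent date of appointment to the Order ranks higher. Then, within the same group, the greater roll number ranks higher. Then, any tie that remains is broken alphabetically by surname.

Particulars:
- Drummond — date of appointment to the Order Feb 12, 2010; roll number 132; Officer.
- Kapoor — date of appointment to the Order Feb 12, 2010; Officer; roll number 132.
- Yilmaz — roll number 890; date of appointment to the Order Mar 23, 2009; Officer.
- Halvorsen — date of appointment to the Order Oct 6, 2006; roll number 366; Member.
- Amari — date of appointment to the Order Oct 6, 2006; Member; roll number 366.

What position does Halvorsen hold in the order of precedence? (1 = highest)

5

By grade within the Order: Drummond, Kapoor and Yilmaz (Officer); then Amari and Halvorsen (Member).
Among Drummond, Kapoor and Yilmaz, by date of appointment to the Order (later first): Drummond and Kapoor (Feb 12, 2010) before Yilmaz (Mar 23, 2009).
Drummond and Kapoor both have roll number 132, so the next rule applies.
Among Drummond and Kapoor, alphabetically by surname: Drummond before Kapoor.
Amari and Halvorsen both have date of appointment to the Order Oct 6, 2006, so the next rule applies.
Amari and Halvorsen both have roll number 366, so the next rule applies.
Among Amari and Halvorsen, alphabetically by surname: Amari before Halvorsen.
Order: Drummond, Kapoor, Yilmaz, Amari, Halvorsen. So position 5.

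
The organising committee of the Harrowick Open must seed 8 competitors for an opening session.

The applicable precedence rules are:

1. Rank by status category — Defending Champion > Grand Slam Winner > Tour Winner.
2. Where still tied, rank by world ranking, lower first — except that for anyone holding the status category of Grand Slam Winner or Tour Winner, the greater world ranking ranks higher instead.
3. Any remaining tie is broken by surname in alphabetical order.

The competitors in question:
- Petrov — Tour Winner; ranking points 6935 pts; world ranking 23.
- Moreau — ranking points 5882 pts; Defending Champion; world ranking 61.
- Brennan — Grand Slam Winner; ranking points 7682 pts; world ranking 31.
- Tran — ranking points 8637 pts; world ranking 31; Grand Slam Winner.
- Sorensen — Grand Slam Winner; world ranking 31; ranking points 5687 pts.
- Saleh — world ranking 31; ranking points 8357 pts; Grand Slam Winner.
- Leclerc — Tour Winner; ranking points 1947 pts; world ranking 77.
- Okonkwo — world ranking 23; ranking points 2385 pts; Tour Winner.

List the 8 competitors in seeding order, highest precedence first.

Moreau, Brennan, Saleh, Sorensen, Tran, Leclerc, Okonkwo, Petrov

By status category: Moreau (Defending Champion); then Brennan, Saleh, Sorensen and Tran (Grand Slam Winner); then Leclerc, Okonkwo and Petrov (Tour Winner).
Brennan, Saleh, Sorensen and Tran all have world ranking 31, so the next rule applies.
Among Brennan, Saleh, Sorensen and Tran, alphabetically by surname: Brennan before Saleh before Sorensen before Tran.
Among Leclerc, Okonkwo and Petrov, by world ranking (higher first) (reversed rule for this group): Leclerc (77) before Okonkwo and Petrov (23).
Among Okonkwo and Petrov, alphabetically by surname: Okonkwo before Petrov.
Full order: Moreau, Brennan, Saleh, Sorensen, Tran, Leclerc, Okonkwo, Petrov.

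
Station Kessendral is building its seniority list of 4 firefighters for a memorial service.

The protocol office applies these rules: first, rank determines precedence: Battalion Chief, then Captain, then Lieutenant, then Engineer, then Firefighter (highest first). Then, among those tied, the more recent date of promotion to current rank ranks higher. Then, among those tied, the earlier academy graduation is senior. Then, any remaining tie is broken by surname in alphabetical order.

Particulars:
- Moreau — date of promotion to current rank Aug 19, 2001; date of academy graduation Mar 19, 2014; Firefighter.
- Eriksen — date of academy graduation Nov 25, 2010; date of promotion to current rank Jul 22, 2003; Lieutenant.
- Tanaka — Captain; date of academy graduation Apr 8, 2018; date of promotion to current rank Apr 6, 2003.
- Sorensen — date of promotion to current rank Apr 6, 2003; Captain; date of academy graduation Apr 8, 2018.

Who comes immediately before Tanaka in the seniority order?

By rank: Sorensen and Tanaka (Captain); then Eriksen (Lieutenant); then Moreau (Firefighter).
Sorensen and Tanaka both have date of promotion to current rank Apr 6, 2003, so the next rule applies.
Sorensen and Tanaka both have date of academy graduation Apr 8, 2018, so the next rule applies.
Among Sorensen and Tanaka, alphabetically by surname: Sorensen before Tanaka.
Order: Sorensen, Tanaka, Eriksen, Moreau.

Sorensen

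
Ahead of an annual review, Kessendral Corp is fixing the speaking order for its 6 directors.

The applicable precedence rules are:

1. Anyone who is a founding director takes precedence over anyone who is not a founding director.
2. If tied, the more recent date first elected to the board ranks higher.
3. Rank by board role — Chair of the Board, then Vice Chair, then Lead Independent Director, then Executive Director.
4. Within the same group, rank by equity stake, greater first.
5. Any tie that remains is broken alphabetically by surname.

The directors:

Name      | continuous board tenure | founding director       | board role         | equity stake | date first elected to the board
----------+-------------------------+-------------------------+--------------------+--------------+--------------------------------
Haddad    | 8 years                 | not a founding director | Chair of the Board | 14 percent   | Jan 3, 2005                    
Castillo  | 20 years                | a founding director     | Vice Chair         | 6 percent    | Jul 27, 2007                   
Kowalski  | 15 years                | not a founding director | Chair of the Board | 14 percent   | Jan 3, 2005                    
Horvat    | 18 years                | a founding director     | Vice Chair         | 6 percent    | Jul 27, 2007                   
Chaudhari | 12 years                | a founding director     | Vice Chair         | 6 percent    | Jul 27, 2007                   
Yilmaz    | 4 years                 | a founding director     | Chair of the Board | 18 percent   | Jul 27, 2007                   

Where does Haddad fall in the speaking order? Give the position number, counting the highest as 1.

5

By the first rule: Yilmaz, Castillo, Chaudhari and Horvat (each a founding director); then Haddad and Kowalski (both not a founding director).
Yilmaz, Castillo, Chaudhari and Horvat all have date first elected to the board Jul 27, 2007, so the next rule applies.
Among Yilmaz, Castillo, Chaudhari and Horvat, by board role: Yilmaz (Chair of the Board) before Castillo, Chaudhari and Horvat (Vice Chair).
Castillo, Chaudhari and Horvat all have equity stake 6 percent, so the next rule applies.
Among Castillo, Chaudhari and Horvat, alphabetically by surname: Castillo before Chaudhari before Horvat.
Haddad and Kowalski both have date first elected to the board Jan 3, 2005, so the next rule applies.
Haddad and Kowalski are each Chair of the Board, so the next rule applies.
Haddad and Kowalski both have equity stake 14 percent, so the next rule applies.
Among Haddad and Kowalski, alphabetically by surname: Haddad before Kowalski.
Order: Yilmaz, Castillo, Chaudhari, Horvat, Haddad, Kowalski. So position 5.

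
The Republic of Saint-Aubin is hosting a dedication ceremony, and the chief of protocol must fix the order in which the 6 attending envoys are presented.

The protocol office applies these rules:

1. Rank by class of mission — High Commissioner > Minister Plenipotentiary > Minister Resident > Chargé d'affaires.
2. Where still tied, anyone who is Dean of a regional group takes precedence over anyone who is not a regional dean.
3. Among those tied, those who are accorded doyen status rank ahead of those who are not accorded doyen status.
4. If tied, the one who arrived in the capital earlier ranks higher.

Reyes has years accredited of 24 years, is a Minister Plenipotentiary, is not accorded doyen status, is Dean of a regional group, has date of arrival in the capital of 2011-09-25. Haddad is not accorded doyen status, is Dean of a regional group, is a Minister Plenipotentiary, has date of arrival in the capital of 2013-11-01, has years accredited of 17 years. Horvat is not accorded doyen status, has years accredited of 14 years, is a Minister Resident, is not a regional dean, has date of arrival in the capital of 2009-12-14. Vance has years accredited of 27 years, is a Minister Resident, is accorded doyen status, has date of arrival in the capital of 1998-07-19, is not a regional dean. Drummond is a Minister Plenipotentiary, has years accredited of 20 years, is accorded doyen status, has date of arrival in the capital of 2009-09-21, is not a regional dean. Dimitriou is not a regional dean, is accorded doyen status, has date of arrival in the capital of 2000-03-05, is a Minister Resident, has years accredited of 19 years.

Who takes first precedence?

Reyes

By class of mission: Reyes, Haddad and Drummond (Minister Plenipotentiary); then Vance, Dimitriou and Horvat (Minister Resident).
Among Reyes, Haddad and Drummond, Dean of a regional group before not a regional dean: Reyes and Haddad (Dean of a regional group) before Drummond (not a regional dean).
Reyes and Haddad are each not accorded doyen status, so the next rule applies.
Among Reyes and Haddad, by date of arrival in the capital (earlier first): Reyes (2011-09-25) before Haddad (2013-11-01).
Vance, Dimitriou and Horvat are each not a regional dean, so the next rule applies.
Among Vance, Dimitriou and Horvat, accorded doyen status before not accorded doyen status: Vance and Dimitriou (accorded doyen status) before Horvat (not accorded doyen status).
Among Vance and Dimitriou, by date of arrival in the capital (earlier first): Vance (1998-07-19) before Dimitriou (2000-03-05).
Order: Reyes, Haddad, Drummond, Vance, Dimitriou, Horvat.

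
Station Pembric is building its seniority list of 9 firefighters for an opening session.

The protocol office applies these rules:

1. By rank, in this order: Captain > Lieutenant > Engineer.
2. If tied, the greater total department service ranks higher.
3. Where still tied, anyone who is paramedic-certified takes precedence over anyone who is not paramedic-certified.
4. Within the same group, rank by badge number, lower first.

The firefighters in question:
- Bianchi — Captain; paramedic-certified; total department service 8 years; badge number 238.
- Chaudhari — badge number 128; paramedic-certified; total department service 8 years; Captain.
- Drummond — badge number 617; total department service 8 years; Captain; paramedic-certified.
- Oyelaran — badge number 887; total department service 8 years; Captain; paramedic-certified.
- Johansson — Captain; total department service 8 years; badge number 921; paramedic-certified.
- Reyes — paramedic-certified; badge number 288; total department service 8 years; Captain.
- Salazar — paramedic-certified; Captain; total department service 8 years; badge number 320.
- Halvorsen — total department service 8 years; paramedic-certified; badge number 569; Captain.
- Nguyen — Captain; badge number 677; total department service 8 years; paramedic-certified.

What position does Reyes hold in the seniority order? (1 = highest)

By rank: Chaudhari, Bianchi, Reyes, Salazar, Halvorsen, Drummond, Nguyen, Oyelaran and Johansson (Captain).
Chaudhari, Bianchi, Reyes, Salazar, Halvorsen, Drummond, Nguyen, Oyelaran and Johansson all have total department service 8 years, so the next rule applies.
Chaudhari, Bianchi, Reyes, Salazar, Halvorsen, Drummond, Nguyen, Oyelaran and Johansson are each paramedic-certified, so the next rule applies.
Among Chaudhari, Bianchi, Reyes, Salazar, Halvorsen, Drummond, Nguyen, Oyelaran and Johansson, by badge number (lower first): Chaudhari (128) before Bianchi (238) before Reyes (288) before Salazar (320) before Halvorsen (569) before Drummond (617) before Nguyen (677) before Oyelaran (887) before Johansson (921).
Order: Chaudhari, Bianchi, Reyes, Salazar, Halvorsen, Drummond, Nguyen, Oyelaran, Johansson. So position 3.

3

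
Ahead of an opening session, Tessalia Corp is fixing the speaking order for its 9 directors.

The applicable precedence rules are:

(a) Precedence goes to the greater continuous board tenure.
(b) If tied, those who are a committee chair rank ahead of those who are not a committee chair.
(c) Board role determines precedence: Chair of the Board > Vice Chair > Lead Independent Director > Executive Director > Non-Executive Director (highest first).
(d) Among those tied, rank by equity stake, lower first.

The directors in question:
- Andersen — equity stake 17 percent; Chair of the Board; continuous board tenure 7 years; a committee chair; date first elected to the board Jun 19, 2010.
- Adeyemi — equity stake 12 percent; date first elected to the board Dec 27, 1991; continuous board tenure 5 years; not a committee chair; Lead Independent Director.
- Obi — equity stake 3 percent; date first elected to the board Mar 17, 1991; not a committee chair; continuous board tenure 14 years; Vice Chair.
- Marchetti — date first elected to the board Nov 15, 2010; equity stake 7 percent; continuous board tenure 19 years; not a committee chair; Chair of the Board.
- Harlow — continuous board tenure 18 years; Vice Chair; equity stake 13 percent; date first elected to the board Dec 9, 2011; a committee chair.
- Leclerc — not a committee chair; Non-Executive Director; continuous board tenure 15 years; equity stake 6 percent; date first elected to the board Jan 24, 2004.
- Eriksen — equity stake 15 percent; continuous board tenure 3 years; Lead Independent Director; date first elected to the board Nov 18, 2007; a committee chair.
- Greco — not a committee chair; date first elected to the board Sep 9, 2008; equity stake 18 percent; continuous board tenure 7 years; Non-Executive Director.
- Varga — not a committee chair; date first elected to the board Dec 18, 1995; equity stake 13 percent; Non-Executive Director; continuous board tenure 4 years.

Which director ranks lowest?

By continuous board tenure (higher first): Marchetti (19 years); then Harlow (18 years); then Leclerc (15 years); then Obi (14 years); then Andersen and Greco (both 7 years); then Adeyemi (5 years); then Varga (4 years); then Eriksen (3 years).
Among Andersen and Greco, a committee chair before not a committee chair: Andersen (a committee chair) before Greco (not a committee chair).
Order: Marchetti, Harlow, Leclerc, Obi, Andersen, Greco, Adeyemi, Varga, Eriksen.

Eriksen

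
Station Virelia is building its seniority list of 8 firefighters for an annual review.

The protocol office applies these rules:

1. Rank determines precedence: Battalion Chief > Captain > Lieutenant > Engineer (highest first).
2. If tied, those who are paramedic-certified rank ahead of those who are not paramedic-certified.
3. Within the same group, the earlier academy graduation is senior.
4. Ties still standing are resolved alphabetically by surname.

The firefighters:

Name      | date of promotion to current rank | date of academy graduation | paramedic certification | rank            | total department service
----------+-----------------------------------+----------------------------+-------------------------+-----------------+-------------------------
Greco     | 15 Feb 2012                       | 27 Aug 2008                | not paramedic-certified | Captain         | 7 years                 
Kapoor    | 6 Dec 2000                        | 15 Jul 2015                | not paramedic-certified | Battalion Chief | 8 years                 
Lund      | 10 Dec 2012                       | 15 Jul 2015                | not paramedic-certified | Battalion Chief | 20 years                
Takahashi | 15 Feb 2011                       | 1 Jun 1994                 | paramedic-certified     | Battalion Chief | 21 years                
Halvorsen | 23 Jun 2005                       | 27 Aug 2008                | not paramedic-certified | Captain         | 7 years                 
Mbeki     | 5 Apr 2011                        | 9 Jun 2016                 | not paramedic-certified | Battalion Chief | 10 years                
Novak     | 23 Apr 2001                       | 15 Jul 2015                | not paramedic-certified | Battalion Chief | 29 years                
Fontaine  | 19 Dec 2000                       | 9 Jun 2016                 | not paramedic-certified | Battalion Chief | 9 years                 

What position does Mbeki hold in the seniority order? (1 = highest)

6

By rank: Takahashi, Kapoor, Lund, Novak, Fontaine and Mbeki (Battalion Chief); then Greco and Halvorsen (Captain).
Among Takahashi, Kapoor, Lund, Novak, Fontaine and Mbeki, paramedic-certified before not paramedic-certified: Takahashi (paramedic-certified) before Kapoor, Lund, Novak, Fontaine and Mbeki (not paramedic-certified).
Among Kapoor, Lund, Novak, Fontaine and Mbeki, by date of academy graduation (earlier first): Kapoor, Lund and Novak (15 Jul 2015) before Fontaine and Mbeki (9 Jun 2016).
Among Kapoor, Lund and Novak, alphabetically by surname: Kapoor before Lund before Novak.
Among Fontaine and Mbeki, alphabetically by surname: Fontaine before Mbeki.
Greco and Halvorsen are each not paramedic-certified, so the next rule applies.
Greco and Halvorsen both have date of academy graduation 27 Aug 2008, so the next rule applies.
Among Greco and Halvorsen, alphabetically by surname: Greco before Halvorsen.
Order: Takahashi, Kapoor, Lund, Novak, Fontaine, Mbeki, Greco, Halvorsen. So position 6.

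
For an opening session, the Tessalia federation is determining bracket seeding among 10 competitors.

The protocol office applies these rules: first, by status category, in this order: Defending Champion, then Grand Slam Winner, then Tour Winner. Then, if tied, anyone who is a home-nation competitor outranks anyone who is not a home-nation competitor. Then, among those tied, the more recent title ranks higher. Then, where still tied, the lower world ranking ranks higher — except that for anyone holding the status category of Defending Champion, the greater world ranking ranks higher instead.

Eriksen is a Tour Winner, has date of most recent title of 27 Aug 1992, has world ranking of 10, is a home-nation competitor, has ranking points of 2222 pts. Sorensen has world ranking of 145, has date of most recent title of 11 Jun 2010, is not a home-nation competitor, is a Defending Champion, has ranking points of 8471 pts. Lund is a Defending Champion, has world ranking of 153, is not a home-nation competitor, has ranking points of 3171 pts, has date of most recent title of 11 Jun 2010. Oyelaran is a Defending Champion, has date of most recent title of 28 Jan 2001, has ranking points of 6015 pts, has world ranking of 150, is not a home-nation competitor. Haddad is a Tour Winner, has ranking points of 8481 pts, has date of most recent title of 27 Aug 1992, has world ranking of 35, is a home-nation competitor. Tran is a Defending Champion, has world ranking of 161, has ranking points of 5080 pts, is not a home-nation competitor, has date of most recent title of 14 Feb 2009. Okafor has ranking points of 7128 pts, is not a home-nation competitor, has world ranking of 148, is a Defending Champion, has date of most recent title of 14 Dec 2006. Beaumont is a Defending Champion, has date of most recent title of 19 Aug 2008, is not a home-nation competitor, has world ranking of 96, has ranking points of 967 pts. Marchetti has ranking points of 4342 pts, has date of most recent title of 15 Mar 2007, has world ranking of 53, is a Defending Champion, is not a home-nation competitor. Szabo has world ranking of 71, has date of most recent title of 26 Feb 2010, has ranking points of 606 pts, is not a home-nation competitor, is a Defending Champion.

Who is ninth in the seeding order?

Eriksen

By status category: Lund, Sorensen, Szabo, Tran, Beaumont, Marchetti, Okafor and Oyelaran (Defending Champion); then Eriksen and Haddad (Tour Winner).
Lund, Sorensen, Szabo, Tran, Beaumont, Marchetti, Okafor and Oyelaran are each not a home-nation competitor, so the next rule applies.
Among Lund, Sorensen, Szabo, Tran, Beaumont, Marchetti, Okafor and Oyelaran, by date of most recent title (later first): Lund and Sorensen (11 Jun 2010) before Szabo (26 Feb 2010) before Tran (14 Feb 2009) before Beaumont (19 Aug 2008) before Marchetti (15 Mar 2007) before Okafor (14 Dec 2006) before Oyelaran (28 Jan 2001).
Among Lund and Sorensen, by world ranking (higher first) (reversed rule for this group): Lund (153) before Sorensen (145).
Eriksen and Haddad are each a home-nation competitor, so the next rule applies.
Eriksen and Haddad both have date of most recent title 27 Aug 1992, so the next rule applies.
Among Eriksen and Haddad, by world ranking (lower first): Eriksen (10) before Haddad (35).
Order: Lund, Sorensen, Szabo, Tran, Beaumont, Marchetti, Okafor, Oyelaran, Eriksen, Haddad.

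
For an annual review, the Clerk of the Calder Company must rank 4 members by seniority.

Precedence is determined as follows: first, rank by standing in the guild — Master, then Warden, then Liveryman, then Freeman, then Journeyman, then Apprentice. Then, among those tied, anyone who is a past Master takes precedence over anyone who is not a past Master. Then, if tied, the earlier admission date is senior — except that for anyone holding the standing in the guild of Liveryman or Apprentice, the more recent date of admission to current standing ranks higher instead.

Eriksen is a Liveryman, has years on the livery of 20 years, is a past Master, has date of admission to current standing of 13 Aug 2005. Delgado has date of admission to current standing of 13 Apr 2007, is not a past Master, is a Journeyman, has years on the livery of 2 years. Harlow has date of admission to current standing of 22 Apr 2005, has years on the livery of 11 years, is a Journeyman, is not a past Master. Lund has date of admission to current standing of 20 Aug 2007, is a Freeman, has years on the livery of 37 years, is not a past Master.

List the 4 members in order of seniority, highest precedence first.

By standing in the guild: Eriksen (Liveryman); then Lund (Freeman); then Harlow and Delgado (Journeyman).
Harlow and Delgado are each not a past Master, so the next rule applies.
Among Harlow and Delgado, by date of admission to current standing (earlier first): Harlow (22 Apr 2005) before Delgado (13 Apr 2007).
Full order: Eriksen, Lund, Harlow, Delgado.

Eriksen, Lund, Harlow, Delgado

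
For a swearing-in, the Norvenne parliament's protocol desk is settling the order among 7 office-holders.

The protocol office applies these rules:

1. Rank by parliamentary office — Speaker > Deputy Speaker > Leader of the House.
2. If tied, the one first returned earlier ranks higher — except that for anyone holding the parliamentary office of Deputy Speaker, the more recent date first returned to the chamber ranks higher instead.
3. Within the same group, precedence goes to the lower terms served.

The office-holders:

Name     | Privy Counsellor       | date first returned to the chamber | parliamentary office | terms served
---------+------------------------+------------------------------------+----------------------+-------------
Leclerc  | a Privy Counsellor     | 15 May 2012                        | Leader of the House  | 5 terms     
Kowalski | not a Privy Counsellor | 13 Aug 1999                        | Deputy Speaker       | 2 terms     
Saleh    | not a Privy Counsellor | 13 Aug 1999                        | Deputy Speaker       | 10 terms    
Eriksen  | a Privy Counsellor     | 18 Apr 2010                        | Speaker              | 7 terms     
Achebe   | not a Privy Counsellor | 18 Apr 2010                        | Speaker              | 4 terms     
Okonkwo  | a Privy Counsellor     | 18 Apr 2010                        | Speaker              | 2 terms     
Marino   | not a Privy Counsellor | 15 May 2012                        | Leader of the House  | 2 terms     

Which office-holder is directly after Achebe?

By parliamentary office: Okonkwo, Achebe and Eriksen (Speaker); then Kowalski and Saleh (Deputy Speaker); then Marino and Leclerc (Leader of the House).
Okonkwo, Achebe and Eriksen all have date first returned to the chamber 18 Apr 2010, so the next rule applies.
Among Okonkwo, Achebe and Eriksen, by terms served (lower first): Okonkwo (2 terms) before Achebe (4 terms) before Eriksen (7 terms).
Kowalski and Saleh both have date first returned to the chamber 13 Aug 1999, so the next rule applies.
Among Kowalski and Saleh, by terms served (lower first): Kowalski (2 terms) before Saleh (10 terms).
Marino and Leclerc both have date first returned to the chamber 15 May 2012, so the next rule applies.
Among Marino and Leclerc, by terms served (lower first): Marino (2 terms) before Leclerc (5 terms).
Order: Okonkwo, Achebe, Eriksen, Kowalski, Saleh, Marino, Leclerc.

Eriksen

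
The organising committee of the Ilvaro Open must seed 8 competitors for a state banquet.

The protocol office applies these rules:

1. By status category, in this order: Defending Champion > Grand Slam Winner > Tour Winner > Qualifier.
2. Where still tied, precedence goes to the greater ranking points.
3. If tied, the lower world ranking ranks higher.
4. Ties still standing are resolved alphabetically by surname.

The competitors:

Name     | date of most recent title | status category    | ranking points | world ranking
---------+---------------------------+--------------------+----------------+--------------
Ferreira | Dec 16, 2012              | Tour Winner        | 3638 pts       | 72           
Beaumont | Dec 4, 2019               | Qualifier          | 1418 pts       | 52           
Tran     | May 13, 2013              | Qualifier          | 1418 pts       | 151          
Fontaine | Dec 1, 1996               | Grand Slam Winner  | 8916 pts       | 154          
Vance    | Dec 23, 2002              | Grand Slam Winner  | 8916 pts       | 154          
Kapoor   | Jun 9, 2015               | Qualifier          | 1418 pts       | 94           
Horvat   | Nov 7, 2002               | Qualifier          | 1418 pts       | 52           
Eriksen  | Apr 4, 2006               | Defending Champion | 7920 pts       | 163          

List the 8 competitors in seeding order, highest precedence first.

By status category: Eriksen (Defending Champion); then Fontaine and Vance (Grand Slam Winner); then Ferreira (Tour Winner); then Beaumont, Horvat, Kapoor and Tran (Qualifier).
Fontaine and Vance both have ranking points 8916 pts, so the next rule applies.
Fontaine and Vance both have world ranking 154, so the next rule applies.
Among Fontaine and Vance, alphabetically by surname: Fontaine before Vance.
Beaumont, Horvat, Kapoor and Tran all have ranking points 1418 pts, so the next rule applies.
Among Beaumont, Horvat, Kapoor and Tran, by world ranking (lower first): Beaumont and Horvat (52) before Kapoor (94) before Tran (151).
Among Beaumont and Horvat, alphabetically by surname: Beaumont before Horvat.
Full order: Eriksen, Fontaine, Vance, Ferreira, Beaumont, Horvat, Kapoor, Tran.

Eriksen, Fontaine, Vance, Ferreira, Beaumont, Horvat, Kapoor, Tran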